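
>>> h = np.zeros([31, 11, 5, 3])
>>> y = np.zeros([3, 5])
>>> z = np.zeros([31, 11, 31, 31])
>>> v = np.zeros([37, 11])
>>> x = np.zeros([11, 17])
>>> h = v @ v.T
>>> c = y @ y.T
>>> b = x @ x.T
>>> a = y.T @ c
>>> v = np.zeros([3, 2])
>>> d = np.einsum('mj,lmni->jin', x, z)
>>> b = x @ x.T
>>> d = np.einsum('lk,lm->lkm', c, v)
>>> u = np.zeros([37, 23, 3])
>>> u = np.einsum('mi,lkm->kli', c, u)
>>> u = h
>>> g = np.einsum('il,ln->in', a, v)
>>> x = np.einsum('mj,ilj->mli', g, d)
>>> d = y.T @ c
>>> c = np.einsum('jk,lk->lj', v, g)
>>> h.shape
(37, 37)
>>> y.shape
(3, 5)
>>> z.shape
(31, 11, 31, 31)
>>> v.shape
(3, 2)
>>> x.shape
(5, 3, 3)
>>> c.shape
(5, 3)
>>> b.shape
(11, 11)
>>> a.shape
(5, 3)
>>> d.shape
(5, 3)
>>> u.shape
(37, 37)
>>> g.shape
(5, 2)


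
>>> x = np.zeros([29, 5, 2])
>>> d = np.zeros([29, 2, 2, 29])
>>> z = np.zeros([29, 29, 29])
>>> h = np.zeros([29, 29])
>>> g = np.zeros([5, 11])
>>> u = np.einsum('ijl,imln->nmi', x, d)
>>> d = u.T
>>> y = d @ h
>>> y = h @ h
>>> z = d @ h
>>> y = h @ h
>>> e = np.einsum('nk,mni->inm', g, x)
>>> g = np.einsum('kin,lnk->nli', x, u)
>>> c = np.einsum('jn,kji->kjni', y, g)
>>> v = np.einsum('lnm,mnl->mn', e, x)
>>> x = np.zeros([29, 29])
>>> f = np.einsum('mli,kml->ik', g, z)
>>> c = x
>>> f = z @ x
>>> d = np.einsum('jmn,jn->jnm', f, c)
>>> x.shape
(29, 29)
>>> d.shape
(29, 29, 2)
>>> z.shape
(29, 2, 29)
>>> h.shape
(29, 29)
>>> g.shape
(2, 29, 5)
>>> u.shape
(29, 2, 29)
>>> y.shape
(29, 29)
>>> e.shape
(2, 5, 29)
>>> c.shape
(29, 29)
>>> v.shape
(29, 5)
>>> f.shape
(29, 2, 29)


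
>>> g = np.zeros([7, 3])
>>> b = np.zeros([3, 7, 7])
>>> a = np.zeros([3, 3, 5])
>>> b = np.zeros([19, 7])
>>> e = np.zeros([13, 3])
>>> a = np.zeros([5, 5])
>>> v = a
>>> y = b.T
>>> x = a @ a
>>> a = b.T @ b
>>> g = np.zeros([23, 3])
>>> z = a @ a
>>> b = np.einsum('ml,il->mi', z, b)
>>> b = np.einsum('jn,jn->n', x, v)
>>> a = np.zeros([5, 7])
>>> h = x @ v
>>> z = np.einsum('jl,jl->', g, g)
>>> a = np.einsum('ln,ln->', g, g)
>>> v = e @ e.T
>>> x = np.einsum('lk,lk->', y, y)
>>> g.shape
(23, 3)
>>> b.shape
(5,)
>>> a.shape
()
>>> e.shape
(13, 3)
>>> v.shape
(13, 13)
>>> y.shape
(7, 19)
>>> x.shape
()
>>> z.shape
()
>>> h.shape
(5, 5)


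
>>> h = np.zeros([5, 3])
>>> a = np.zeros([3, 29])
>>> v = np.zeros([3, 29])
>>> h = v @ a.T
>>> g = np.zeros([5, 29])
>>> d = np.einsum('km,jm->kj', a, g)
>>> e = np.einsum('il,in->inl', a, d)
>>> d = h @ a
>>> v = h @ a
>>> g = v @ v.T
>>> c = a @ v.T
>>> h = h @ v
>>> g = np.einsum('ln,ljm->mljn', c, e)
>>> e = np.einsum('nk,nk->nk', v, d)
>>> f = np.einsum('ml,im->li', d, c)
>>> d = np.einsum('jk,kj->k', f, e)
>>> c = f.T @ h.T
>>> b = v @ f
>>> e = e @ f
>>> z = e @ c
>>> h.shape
(3, 29)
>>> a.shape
(3, 29)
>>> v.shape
(3, 29)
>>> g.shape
(29, 3, 5, 3)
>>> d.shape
(3,)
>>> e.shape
(3, 3)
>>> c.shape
(3, 3)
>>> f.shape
(29, 3)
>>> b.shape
(3, 3)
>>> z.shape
(3, 3)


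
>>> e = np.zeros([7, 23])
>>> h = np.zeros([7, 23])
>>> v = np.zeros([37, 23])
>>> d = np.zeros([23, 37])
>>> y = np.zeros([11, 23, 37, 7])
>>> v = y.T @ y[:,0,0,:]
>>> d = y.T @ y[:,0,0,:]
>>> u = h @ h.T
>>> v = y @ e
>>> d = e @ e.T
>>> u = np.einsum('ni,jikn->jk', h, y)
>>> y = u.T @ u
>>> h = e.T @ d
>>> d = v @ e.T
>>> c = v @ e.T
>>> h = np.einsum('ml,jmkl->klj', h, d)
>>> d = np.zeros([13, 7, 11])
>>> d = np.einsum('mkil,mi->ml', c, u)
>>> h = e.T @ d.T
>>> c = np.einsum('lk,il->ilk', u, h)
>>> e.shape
(7, 23)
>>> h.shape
(23, 11)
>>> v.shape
(11, 23, 37, 23)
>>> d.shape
(11, 7)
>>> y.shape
(37, 37)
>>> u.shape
(11, 37)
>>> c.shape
(23, 11, 37)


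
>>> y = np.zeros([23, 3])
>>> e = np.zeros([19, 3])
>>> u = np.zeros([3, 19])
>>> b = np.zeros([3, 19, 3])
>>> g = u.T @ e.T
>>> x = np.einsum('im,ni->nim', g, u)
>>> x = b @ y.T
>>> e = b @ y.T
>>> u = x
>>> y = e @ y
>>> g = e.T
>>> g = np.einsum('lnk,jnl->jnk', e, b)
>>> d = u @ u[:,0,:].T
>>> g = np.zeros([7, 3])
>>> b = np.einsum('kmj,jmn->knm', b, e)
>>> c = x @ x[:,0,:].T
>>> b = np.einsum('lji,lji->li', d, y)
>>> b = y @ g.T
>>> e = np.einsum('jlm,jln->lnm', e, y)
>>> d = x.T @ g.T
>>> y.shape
(3, 19, 3)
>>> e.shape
(19, 3, 23)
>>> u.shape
(3, 19, 23)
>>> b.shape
(3, 19, 7)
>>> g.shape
(7, 3)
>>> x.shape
(3, 19, 23)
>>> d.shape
(23, 19, 7)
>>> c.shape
(3, 19, 3)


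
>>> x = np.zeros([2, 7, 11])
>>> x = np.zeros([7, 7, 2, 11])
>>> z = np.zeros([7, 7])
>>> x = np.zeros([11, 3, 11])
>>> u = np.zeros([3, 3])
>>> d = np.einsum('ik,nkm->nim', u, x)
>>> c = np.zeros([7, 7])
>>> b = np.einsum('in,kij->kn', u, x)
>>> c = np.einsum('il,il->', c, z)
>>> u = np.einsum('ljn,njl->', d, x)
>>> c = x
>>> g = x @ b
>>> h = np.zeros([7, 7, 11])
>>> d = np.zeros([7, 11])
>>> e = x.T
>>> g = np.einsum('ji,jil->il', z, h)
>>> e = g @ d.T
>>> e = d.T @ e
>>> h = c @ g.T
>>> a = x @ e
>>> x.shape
(11, 3, 11)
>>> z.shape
(7, 7)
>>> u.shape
()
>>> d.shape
(7, 11)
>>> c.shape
(11, 3, 11)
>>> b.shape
(11, 3)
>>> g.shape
(7, 11)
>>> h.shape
(11, 3, 7)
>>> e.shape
(11, 7)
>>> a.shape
(11, 3, 7)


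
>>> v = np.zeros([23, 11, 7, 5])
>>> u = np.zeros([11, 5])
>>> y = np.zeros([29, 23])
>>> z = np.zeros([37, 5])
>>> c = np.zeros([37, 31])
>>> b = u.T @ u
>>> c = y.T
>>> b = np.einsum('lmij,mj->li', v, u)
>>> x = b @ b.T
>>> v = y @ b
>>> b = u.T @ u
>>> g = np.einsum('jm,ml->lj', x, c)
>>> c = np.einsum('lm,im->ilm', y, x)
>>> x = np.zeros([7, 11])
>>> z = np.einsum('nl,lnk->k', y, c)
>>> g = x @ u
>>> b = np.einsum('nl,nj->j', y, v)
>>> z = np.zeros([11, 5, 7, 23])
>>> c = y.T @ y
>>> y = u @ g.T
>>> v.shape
(29, 7)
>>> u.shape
(11, 5)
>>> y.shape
(11, 7)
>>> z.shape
(11, 5, 7, 23)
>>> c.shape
(23, 23)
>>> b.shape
(7,)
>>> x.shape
(7, 11)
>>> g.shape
(7, 5)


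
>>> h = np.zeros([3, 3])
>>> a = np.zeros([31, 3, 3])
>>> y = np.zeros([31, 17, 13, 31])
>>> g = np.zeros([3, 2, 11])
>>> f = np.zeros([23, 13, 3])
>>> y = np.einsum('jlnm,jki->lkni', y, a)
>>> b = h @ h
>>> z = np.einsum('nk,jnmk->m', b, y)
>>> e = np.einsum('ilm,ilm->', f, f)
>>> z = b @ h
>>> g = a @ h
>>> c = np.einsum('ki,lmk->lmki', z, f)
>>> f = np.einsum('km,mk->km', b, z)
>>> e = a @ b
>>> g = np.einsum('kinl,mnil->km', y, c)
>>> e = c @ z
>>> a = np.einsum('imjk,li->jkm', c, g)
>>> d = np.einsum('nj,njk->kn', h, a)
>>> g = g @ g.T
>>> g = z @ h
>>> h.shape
(3, 3)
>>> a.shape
(3, 3, 13)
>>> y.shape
(17, 3, 13, 3)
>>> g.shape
(3, 3)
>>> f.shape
(3, 3)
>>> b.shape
(3, 3)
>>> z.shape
(3, 3)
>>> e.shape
(23, 13, 3, 3)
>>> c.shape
(23, 13, 3, 3)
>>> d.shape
(13, 3)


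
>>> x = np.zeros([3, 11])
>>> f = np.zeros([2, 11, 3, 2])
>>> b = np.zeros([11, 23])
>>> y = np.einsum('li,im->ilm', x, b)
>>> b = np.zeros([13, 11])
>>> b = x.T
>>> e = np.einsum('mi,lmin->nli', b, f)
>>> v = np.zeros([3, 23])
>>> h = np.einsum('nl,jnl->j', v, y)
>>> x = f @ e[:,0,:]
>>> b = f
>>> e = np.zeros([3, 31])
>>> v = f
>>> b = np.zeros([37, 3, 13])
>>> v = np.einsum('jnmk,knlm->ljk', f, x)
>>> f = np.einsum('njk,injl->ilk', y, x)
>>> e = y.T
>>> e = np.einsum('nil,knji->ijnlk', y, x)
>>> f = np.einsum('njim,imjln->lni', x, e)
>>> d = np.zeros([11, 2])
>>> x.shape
(2, 11, 3, 3)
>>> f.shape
(23, 2, 3)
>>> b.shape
(37, 3, 13)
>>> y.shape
(11, 3, 23)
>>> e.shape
(3, 3, 11, 23, 2)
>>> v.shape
(3, 2, 2)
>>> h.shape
(11,)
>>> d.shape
(11, 2)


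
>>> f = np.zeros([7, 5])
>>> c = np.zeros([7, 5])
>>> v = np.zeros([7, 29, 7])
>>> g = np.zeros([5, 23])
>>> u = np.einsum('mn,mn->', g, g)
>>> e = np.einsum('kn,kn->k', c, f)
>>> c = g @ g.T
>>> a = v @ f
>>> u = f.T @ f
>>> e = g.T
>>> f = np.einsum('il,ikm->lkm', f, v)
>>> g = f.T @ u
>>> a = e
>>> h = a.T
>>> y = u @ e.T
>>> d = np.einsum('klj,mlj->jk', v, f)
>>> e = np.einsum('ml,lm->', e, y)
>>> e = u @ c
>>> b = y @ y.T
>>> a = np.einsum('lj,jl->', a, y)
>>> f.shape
(5, 29, 7)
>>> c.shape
(5, 5)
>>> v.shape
(7, 29, 7)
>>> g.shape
(7, 29, 5)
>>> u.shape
(5, 5)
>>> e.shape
(5, 5)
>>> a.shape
()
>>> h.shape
(5, 23)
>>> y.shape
(5, 23)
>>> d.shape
(7, 7)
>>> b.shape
(5, 5)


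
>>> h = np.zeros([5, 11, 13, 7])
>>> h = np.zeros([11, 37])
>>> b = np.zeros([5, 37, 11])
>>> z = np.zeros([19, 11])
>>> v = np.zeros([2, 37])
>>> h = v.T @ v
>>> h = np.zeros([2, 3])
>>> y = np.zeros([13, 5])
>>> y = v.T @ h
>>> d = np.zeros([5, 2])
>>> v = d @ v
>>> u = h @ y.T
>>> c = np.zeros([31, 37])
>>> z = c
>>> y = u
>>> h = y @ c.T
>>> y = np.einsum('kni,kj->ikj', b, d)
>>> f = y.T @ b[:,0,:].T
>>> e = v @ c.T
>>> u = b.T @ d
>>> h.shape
(2, 31)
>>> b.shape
(5, 37, 11)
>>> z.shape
(31, 37)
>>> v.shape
(5, 37)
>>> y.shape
(11, 5, 2)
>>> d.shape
(5, 2)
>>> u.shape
(11, 37, 2)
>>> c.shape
(31, 37)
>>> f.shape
(2, 5, 5)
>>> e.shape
(5, 31)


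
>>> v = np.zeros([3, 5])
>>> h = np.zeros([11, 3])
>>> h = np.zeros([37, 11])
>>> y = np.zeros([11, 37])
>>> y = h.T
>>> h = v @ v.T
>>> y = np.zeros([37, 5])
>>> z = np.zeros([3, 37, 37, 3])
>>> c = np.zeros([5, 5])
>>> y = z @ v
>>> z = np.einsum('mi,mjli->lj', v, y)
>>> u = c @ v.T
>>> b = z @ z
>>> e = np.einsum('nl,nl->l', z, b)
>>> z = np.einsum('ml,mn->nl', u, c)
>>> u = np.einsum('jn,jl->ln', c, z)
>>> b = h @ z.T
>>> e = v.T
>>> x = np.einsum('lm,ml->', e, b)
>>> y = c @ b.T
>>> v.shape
(3, 5)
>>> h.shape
(3, 3)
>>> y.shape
(5, 3)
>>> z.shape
(5, 3)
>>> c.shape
(5, 5)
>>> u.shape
(3, 5)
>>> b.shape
(3, 5)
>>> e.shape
(5, 3)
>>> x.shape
()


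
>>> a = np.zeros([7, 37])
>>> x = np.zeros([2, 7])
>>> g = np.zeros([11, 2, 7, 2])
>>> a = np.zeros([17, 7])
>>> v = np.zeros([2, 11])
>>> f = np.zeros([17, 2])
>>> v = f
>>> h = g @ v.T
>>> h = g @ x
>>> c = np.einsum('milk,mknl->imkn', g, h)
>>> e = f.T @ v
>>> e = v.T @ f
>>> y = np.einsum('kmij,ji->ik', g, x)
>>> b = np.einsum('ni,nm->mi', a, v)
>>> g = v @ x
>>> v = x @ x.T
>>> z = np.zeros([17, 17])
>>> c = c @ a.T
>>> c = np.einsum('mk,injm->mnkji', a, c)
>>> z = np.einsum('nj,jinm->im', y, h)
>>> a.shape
(17, 7)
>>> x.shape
(2, 7)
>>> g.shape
(17, 7)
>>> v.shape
(2, 2)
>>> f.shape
(17, 2)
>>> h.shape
(11, 2, 7, 7)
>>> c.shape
(17, 11, 7, 2, 2)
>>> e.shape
(2, 2)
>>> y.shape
(7, 11)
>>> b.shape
(2, 7)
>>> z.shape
(2, 7)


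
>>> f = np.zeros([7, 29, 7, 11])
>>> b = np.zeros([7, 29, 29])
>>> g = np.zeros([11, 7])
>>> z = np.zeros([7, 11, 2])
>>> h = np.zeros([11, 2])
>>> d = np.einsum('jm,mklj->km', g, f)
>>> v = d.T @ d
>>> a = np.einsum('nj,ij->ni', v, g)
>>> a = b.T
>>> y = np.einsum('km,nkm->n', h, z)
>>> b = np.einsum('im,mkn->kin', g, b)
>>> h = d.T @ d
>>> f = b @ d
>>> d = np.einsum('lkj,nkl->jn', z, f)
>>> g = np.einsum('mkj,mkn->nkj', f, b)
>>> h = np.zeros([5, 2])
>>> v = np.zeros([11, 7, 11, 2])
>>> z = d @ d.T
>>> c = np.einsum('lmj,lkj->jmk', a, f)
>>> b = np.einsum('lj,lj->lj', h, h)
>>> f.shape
(29, 11, 7)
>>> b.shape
(5, 2)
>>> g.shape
(29, 11, 7)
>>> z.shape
(2, 2)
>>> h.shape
(5, 2)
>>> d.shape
(2, 29)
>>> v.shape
(11, 7, 11, 2)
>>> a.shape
(29, 29, 7)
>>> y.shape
(7,)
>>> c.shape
(7, 29, 11)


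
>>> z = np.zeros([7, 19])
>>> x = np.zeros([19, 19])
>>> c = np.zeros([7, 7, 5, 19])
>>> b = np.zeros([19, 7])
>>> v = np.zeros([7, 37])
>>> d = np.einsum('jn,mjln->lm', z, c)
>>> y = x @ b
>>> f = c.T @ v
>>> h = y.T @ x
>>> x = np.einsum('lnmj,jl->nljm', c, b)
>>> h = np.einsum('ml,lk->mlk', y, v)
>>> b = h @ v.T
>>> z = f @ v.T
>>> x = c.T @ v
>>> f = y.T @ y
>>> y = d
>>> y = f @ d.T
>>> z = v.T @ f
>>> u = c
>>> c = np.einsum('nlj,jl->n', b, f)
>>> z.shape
(37, 7)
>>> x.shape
(19, 5, 7, 37)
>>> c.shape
(19,)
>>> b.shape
(19, 7, 7)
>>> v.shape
(7, 37)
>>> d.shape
(5, 7)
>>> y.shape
(7, 5)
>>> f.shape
(7, 7)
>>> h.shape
(19, 7, 37)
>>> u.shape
(7, 7, 5, 19)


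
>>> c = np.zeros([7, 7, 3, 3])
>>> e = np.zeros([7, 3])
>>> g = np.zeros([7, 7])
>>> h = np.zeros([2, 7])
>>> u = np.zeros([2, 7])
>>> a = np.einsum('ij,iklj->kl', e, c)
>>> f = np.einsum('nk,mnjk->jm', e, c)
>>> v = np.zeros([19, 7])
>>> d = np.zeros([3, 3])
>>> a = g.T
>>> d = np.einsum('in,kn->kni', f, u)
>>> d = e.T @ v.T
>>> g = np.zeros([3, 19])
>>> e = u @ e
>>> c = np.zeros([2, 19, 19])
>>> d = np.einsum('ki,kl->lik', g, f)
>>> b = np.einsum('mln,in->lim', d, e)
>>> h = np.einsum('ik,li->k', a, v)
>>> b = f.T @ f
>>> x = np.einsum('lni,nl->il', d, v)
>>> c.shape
(2, 19, 19)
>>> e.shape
(2, 3)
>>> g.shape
(3, 19)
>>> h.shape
(7,)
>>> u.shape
(2, 7)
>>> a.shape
(7, 7)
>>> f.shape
(3, 7)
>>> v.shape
(19, 7)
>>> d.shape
(7, 19, 3)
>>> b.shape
(7, 7)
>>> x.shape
(3, 7)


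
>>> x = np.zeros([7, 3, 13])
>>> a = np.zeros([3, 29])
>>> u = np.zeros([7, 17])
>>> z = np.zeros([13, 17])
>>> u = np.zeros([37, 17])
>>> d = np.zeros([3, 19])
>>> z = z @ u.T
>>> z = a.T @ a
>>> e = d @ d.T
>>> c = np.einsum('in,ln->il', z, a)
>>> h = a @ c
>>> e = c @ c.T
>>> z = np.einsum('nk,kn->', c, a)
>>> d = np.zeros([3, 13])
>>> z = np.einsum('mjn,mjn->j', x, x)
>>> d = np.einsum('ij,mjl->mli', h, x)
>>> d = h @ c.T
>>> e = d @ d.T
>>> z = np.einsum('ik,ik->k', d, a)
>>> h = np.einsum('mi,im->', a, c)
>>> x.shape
(7, 3, 13)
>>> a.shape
(3, 29)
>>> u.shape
(37, 17)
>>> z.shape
(29,)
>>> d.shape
(3, 29)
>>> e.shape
(3, 3)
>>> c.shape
(29, 3)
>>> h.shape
()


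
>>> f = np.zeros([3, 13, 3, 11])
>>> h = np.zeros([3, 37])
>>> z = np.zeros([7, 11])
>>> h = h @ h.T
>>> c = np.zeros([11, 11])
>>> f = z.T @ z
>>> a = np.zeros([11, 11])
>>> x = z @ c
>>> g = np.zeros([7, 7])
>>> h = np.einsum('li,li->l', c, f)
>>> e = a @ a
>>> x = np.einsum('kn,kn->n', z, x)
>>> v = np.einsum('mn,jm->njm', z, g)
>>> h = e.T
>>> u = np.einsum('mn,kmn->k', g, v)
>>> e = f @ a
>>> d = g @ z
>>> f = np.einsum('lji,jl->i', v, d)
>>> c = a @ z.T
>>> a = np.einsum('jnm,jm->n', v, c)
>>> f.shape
(7,)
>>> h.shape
(11, 11)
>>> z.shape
(7, 11)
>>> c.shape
(11, 7)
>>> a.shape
(7,)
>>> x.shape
(11,)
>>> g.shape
(7, 7)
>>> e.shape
(11, 11)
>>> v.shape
(11, 7, 7)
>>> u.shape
(11,)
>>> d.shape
(7, 11)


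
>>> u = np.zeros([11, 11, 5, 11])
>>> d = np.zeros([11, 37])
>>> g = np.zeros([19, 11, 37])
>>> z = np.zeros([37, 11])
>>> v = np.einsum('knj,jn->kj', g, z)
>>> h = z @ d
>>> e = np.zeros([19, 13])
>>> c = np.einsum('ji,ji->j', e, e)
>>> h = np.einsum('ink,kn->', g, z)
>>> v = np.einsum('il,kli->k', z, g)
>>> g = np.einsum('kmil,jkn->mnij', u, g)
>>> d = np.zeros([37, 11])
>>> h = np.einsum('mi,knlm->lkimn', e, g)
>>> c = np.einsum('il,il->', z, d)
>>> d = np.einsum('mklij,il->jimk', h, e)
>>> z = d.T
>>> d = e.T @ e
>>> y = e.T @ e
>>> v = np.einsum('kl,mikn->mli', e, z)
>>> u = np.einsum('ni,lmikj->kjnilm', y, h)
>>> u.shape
(19, 37, 13, 13, 5, 11)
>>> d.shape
(13, 13)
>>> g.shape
(11, 37, 5, 19)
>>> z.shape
(11, 5, 19, 37)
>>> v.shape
(11, 13, 5)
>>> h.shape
(5, 11, 13, 19, 37)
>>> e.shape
(19, 13)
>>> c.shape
()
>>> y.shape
(13, 13)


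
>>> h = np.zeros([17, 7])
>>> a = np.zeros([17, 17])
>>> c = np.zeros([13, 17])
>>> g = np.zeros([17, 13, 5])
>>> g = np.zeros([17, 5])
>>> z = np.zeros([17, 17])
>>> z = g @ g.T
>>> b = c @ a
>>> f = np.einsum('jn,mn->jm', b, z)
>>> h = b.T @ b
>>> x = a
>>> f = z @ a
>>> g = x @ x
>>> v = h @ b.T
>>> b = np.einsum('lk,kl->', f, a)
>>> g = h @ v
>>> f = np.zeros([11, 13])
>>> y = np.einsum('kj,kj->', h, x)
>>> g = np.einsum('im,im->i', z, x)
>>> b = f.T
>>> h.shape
(17, 17)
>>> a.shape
(17, 17)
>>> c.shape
(13, 17)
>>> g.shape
(17,)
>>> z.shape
(17, 17)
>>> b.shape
(13, 11)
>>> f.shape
(11, 13)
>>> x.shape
(17, 17)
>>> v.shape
(17, 13)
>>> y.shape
()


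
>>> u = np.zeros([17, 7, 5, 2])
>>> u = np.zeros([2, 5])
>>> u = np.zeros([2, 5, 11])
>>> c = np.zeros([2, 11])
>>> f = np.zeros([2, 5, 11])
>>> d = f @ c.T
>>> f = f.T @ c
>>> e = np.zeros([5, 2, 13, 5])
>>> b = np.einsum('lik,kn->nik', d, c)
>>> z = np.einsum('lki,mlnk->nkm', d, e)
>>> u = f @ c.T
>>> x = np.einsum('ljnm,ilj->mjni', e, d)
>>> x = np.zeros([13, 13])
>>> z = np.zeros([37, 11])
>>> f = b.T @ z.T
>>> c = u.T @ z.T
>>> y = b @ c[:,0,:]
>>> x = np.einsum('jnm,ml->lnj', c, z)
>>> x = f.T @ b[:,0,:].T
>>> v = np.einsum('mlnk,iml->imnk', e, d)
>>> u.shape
(11, 5, 2)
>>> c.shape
(2, 5, 37)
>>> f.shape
(2, 5, 37)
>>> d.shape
(2, 5, 2)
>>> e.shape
(5, 2, 13, 5)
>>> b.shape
(11, 5, 2)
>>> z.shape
(37, 11)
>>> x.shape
(37, 5, 11)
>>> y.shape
(11, 5, 37)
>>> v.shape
(2, 5, 13, 5)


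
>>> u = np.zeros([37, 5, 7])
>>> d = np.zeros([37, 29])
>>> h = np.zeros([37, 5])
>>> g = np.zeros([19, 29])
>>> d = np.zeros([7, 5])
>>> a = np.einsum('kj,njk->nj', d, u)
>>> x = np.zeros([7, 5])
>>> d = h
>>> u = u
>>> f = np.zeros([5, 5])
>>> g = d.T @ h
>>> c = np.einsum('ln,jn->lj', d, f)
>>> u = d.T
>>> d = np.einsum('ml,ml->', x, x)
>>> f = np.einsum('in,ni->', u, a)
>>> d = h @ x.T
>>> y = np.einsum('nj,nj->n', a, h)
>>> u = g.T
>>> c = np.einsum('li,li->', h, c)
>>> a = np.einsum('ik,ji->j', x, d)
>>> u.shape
(5, 5)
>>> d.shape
(37, 7)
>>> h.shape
(37, 5)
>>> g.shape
(5, 5)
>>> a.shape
(37,)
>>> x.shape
(7, 5)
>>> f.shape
()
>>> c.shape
()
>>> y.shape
(37,)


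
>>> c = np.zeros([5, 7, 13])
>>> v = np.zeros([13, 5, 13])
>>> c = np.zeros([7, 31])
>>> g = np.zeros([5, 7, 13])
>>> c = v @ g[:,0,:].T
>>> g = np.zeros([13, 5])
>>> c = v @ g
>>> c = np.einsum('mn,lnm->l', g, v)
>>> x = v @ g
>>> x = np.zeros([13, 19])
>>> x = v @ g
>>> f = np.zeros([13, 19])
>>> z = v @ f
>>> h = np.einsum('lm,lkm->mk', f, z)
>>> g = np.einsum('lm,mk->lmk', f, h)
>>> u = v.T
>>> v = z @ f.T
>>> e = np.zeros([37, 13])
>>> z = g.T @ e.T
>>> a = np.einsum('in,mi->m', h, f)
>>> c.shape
(13,)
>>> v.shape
(13, 5, 13)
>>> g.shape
(13, 19, 5)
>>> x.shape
(13, 5, 5)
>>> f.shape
(13, 19)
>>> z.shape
(5, 19, 37)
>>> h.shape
(19, 5)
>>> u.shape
(13, 5, 13)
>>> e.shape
(37, 13)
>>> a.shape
(13,)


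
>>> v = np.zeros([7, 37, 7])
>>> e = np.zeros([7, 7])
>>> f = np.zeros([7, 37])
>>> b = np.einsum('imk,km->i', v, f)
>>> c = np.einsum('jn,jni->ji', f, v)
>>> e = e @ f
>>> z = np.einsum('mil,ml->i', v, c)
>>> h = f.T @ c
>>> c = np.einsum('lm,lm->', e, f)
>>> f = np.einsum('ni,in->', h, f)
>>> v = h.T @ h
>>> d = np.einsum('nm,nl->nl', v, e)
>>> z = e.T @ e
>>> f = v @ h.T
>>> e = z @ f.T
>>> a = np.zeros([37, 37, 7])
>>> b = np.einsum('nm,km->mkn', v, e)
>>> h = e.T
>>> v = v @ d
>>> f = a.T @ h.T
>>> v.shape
(7, 37)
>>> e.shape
(37, 7)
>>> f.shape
(7, 37, 7)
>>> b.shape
(7, 37, 7)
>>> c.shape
()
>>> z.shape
(37, 37)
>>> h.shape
(7, 37)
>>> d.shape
(7, 37)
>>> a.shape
(37, 37, 7)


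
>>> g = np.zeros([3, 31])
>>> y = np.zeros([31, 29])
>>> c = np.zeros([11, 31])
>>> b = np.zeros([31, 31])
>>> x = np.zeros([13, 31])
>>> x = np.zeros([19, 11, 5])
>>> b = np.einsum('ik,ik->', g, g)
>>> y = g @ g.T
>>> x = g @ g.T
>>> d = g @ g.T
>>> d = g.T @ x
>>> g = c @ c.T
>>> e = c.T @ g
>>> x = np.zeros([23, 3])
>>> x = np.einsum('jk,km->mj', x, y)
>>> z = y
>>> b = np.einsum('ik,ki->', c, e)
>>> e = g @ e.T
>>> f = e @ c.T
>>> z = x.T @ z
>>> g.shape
(11, 11)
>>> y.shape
(3, 3)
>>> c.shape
(11, 31)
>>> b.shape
()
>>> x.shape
(3, 23)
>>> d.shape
(31, 3)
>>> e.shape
(11, 31)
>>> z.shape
(23, 3)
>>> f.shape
(11, 11)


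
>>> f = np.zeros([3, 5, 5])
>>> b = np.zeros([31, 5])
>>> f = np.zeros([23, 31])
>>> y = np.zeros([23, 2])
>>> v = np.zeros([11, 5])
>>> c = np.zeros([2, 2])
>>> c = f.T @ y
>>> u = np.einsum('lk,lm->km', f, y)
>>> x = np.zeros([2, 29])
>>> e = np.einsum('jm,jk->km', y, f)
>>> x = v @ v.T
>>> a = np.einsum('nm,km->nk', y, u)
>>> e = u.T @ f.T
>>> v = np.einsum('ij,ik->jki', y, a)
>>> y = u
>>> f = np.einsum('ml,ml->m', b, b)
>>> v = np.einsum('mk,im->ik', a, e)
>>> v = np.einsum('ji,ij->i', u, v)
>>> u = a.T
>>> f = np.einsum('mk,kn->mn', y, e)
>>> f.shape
(31, 23)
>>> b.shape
(31, 5)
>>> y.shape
(31, 2)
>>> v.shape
(2,)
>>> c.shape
(31, 2)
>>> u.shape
(31, 23)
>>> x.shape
(11, 11)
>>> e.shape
(2, 23)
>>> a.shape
(23, 31)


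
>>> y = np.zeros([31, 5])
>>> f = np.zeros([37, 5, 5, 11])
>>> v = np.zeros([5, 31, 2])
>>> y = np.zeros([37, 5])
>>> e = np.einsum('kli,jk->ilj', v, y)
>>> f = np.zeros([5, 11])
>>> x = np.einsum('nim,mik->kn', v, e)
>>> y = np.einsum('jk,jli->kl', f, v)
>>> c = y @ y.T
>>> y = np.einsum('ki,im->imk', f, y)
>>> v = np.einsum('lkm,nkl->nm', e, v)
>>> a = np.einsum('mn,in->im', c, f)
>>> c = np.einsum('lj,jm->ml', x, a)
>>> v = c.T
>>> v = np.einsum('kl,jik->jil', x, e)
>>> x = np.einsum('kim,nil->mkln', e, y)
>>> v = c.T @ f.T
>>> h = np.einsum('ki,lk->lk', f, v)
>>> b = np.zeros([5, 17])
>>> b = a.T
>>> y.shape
(11, 31, 5)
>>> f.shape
(5, 11)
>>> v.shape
(37, 5)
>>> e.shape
(2, 31, 37)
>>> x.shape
(37, 2, 5, 11)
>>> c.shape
(11, 37)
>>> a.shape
(5, 11)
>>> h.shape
(37, 5)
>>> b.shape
(11, 5)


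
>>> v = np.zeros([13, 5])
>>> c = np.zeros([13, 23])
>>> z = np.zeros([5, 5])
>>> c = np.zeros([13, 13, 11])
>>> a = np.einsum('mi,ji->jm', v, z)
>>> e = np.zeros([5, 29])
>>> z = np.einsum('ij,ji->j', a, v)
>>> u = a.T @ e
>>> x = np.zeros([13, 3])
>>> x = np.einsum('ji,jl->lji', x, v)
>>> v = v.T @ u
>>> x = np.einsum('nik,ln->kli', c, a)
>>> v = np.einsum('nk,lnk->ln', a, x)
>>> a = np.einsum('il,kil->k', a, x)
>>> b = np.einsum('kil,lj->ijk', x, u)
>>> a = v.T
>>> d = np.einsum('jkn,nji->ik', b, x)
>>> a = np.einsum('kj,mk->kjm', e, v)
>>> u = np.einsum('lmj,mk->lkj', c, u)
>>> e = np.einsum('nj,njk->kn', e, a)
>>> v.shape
(11, 5)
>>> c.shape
(13, 13, 11)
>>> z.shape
(13,)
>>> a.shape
(5, 29, 11)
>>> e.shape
(11, 5)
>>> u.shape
(13, 29, 11)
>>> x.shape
(11, 5, 13)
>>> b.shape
(5, 29, 11)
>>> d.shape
(13, 29)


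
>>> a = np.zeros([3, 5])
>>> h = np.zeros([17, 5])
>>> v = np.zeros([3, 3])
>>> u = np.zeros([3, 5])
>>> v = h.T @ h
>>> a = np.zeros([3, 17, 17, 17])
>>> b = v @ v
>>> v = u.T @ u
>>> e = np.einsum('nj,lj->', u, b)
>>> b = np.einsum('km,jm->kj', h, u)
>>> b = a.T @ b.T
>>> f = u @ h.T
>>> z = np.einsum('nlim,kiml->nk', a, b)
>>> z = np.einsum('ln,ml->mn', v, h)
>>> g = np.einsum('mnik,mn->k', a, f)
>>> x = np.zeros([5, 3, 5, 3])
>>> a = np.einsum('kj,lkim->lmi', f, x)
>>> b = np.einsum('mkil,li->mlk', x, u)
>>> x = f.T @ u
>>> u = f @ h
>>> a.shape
(5, 3, 5)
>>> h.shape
(17, 5)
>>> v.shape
(5, 5)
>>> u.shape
(3, 5)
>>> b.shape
(5, 3, 3)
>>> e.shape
()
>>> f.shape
(3, 17)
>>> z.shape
(17, 5)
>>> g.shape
(17,)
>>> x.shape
(17, 5)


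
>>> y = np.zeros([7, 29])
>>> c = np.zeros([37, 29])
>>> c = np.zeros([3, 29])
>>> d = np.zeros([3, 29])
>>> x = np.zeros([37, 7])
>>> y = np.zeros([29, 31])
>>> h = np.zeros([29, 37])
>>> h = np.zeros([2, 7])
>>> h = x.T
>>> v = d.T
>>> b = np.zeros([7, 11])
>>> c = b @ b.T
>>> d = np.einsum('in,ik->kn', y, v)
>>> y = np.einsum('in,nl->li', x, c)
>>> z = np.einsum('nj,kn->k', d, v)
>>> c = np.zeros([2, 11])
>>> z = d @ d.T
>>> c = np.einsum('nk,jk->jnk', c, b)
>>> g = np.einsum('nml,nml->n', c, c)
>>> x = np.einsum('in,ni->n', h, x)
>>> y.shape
(7, 37)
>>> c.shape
(7, 2, 11)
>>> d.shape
(3, 31)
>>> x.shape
(37,)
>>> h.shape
(7, 37)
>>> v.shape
(29, 3)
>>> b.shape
(7, 11)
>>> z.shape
(3, 3)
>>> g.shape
(7,)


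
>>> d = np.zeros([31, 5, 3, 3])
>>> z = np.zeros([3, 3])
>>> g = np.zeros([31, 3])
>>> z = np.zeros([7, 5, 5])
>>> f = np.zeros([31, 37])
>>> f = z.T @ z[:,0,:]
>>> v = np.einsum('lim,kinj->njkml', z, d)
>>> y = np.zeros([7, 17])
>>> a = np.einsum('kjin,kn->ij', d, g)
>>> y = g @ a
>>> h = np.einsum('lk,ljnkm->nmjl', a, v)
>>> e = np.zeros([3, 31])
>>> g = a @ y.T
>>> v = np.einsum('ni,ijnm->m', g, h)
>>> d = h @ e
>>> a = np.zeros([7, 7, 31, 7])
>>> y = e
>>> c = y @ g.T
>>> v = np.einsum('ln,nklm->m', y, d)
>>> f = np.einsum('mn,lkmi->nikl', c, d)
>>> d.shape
(31, 7, 3, 31)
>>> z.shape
(7, 5, 5)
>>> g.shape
(3, 31)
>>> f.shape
(3, 31, 7, 31)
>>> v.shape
(31,)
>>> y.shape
(3, 31)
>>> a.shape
(7, 7, 31, 7)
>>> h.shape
(31, 7, 3, 3)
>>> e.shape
(3, 31)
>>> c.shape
(3, 3)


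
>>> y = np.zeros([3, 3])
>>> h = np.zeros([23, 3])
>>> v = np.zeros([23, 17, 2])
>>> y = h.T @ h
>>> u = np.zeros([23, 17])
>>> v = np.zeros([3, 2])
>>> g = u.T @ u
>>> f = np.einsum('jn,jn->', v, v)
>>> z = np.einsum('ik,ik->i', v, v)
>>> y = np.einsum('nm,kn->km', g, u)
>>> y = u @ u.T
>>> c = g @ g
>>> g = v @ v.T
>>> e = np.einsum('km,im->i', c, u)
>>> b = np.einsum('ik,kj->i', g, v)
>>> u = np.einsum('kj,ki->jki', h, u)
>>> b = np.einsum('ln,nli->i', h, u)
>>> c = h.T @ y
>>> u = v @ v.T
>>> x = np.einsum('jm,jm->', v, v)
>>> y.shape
(23, 23)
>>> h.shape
(23, 3)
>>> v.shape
(3, 2)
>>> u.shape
(3, 3)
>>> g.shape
(3, 3)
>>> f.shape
()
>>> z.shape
(3,)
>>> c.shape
(3, 23)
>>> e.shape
(23,)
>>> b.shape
(17,)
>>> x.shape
()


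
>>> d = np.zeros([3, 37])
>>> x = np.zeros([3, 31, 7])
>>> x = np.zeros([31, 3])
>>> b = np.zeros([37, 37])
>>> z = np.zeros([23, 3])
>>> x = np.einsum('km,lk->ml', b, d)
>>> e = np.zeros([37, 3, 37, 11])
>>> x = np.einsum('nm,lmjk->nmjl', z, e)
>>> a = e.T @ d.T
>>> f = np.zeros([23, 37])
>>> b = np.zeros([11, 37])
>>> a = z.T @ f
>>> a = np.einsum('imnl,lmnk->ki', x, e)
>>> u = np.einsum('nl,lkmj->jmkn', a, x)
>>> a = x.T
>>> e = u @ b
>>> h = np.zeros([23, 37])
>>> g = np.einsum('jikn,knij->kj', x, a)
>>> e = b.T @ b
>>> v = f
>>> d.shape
(3, 37)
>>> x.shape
(23, 3, 37, 37)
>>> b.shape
(11, 37)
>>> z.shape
(23, 3)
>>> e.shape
(37, 37)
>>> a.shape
(37, 37, 3, 23)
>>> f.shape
(23, 37)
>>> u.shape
(37, 37, 3, 11)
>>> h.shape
(23, 37)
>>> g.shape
(37, 23)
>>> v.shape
(23, 37)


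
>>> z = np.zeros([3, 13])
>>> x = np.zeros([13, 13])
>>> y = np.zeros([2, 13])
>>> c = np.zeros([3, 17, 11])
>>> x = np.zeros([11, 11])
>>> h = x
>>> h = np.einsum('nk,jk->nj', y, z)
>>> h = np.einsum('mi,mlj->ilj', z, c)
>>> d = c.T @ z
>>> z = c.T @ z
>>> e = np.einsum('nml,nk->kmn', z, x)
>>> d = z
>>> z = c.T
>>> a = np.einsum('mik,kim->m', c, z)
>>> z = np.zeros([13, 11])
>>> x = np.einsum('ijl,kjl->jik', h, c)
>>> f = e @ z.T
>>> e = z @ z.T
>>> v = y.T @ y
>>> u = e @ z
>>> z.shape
(13, 11)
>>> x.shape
(17, 13, 3)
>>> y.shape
(2, 13)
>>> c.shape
(3, 17, 11)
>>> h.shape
(13, 17, 11)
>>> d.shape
(11, 17, 13)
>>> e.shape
(13, 13)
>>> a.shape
(3,)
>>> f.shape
(11, 17, 13)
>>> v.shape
(13, 13)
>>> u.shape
(13, 11)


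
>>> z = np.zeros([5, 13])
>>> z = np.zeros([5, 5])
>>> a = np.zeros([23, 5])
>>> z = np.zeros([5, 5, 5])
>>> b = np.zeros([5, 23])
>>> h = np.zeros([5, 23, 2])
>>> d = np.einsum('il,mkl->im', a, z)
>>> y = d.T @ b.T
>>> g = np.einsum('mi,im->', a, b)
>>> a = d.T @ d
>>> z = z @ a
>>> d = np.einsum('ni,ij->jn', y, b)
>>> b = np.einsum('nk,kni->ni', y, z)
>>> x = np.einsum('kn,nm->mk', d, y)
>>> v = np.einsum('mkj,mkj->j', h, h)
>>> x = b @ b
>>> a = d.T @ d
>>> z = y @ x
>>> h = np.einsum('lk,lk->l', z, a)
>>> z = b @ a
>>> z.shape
(5, 5)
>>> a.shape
(5, 5)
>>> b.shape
(5, 5)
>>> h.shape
(5,)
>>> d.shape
(23, 5)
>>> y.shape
(5, 5)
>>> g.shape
()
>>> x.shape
(5, 5)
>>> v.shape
(2,)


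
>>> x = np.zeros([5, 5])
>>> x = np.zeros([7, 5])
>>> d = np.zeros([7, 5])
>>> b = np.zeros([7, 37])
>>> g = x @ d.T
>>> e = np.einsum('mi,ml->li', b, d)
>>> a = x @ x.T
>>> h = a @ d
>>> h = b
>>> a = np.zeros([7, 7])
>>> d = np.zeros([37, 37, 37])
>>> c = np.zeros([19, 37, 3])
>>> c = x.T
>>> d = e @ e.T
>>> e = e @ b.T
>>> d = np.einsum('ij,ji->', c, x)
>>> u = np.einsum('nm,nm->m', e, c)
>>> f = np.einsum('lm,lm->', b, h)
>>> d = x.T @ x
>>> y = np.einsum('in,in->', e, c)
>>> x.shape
(7, 5)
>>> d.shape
(5, 5)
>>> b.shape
(7, 37)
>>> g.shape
(7, 7)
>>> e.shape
(5, 7)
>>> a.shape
(7, 7)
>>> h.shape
(7, 37)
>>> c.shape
(5, 7)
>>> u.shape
(7,)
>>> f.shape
()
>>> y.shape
()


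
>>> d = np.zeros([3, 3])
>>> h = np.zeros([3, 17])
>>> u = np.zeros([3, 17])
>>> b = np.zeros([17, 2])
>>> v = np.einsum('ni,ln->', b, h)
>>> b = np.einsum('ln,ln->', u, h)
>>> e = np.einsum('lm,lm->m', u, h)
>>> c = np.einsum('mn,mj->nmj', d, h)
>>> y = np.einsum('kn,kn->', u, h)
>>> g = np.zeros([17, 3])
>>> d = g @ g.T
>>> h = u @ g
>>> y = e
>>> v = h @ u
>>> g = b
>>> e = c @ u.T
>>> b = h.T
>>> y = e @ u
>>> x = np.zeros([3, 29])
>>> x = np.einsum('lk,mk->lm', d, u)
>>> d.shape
(17, 17)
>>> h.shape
(3, 3)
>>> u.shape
(3, 17)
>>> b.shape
(3, 3)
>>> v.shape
(3, 17)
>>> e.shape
(3, 3, 3)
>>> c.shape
(3, 3, 17)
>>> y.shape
(3, 3, 17)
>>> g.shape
()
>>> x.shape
(17, 3)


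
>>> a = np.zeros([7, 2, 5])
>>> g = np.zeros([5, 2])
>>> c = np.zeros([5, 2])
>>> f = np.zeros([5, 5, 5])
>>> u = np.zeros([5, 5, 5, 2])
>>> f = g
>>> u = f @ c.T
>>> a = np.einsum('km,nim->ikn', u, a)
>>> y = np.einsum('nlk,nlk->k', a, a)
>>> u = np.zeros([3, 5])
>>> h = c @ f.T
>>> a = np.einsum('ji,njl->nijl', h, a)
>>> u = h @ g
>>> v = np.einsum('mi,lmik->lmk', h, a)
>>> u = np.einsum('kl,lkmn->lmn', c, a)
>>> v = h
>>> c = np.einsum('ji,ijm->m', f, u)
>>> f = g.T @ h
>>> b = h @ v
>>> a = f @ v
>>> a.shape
(2, 5)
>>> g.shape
(5, 2)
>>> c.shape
(7,)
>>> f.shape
(2, 5)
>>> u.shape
(2, 5, 7)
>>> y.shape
(7,)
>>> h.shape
(5, 5)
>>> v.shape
(5, 5)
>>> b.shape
(5, 5)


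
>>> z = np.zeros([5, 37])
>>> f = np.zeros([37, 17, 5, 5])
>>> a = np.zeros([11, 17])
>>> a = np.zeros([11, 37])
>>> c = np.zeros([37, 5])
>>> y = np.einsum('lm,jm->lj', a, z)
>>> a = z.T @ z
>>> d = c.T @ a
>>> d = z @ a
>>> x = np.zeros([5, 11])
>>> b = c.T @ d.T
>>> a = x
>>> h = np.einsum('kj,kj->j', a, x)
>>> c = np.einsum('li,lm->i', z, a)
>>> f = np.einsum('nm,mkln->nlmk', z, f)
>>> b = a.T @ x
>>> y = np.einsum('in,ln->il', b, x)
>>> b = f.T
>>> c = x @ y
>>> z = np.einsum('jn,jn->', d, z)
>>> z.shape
()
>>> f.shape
(5, 5, 37, 17)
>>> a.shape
(5, 11)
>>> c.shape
(5, 5)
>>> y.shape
(11, 5)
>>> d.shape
(5, 37)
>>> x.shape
(5, 11)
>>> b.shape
(17, 37, 5, 5)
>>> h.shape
(11,)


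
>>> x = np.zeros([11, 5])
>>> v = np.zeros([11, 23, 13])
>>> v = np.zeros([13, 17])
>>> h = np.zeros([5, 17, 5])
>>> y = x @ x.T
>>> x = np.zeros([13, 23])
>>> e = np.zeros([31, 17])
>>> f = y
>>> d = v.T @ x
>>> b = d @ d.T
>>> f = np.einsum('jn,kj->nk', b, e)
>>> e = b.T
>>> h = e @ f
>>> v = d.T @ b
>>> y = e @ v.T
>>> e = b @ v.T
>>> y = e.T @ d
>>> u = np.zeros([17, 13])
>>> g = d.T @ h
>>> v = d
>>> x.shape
(13, 23)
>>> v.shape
(17, 23)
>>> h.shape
(17, 31)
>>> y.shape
(23, 23)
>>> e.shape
(17, 23)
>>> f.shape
(17, 31)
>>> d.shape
(17, 23)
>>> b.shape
(17, 17)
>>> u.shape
(17, 13)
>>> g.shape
(23, 31)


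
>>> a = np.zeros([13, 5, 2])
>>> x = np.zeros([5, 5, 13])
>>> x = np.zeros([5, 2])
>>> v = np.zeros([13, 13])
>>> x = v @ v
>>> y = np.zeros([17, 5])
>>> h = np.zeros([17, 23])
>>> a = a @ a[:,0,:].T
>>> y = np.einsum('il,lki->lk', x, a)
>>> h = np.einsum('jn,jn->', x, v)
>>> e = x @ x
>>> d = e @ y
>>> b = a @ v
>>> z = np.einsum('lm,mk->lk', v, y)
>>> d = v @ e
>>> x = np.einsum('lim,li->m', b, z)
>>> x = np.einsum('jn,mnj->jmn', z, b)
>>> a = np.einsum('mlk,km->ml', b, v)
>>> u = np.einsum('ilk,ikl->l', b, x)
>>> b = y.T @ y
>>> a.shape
(13, 5)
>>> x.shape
(13, 13, 5)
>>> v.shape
(13, 13)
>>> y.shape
(13, 5)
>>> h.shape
()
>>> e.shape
(13, 13)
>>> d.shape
(13, 13)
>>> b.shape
(5, 5)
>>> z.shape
(13, 5)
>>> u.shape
(5,)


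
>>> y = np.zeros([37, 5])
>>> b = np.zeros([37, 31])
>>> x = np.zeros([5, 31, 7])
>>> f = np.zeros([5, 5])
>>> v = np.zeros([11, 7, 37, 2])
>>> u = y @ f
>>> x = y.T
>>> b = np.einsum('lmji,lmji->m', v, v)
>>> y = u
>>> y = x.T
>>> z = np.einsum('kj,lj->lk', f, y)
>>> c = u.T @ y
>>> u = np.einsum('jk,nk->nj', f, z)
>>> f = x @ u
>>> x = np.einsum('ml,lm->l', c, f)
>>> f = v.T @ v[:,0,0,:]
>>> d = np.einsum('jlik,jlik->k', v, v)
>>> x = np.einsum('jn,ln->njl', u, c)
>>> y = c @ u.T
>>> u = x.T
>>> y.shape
(5, 37)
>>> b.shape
(7,)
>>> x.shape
(5, 37, 5)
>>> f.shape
(2, 37, 7, 2)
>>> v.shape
(11, 7, 37, 2)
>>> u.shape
(5, 37, 5)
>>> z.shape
(37, 5)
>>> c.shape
(5, 5)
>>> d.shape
(2,)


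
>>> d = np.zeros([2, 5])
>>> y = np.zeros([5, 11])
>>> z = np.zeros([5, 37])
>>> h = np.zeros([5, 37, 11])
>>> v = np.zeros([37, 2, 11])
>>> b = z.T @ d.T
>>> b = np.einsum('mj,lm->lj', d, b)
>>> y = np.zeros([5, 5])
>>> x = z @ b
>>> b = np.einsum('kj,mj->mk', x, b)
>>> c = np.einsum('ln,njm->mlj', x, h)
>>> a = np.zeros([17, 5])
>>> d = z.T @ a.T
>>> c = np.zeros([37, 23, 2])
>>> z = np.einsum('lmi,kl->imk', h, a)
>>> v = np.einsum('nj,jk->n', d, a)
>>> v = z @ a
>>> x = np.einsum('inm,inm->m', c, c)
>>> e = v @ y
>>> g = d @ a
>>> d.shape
(37, 17)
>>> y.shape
(5, 5)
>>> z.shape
(11, 37, 17)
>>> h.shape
(5, 37, 11)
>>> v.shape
(11, 37, 5)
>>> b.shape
(37, 5)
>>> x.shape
(2,)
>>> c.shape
(37, 23, 2)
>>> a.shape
(17, 5)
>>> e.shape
(11, 37, 5)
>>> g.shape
(37, 5)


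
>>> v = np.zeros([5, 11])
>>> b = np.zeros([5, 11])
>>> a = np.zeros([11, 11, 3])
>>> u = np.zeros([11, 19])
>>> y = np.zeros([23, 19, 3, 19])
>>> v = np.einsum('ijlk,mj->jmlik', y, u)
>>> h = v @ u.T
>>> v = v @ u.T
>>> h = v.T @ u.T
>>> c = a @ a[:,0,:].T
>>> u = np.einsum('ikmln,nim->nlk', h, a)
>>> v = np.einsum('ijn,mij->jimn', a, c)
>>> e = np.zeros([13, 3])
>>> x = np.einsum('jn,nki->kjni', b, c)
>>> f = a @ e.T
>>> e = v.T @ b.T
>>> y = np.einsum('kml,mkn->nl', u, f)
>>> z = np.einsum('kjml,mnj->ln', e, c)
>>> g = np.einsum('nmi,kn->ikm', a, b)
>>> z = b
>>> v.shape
(11, 11, 11, 3)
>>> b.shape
(5, 11)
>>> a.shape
(11, 11, 3)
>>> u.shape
(11, 11, 23)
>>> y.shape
(13, 23)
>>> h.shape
(11, 23, 3, 11, 11)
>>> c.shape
(11, 11, 11)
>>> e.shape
(3, 11, 11, 5)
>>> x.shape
(11, 5, 11, 11)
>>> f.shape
(11, 11, 13)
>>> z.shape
(5, 11)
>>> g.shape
(3, 5, 11)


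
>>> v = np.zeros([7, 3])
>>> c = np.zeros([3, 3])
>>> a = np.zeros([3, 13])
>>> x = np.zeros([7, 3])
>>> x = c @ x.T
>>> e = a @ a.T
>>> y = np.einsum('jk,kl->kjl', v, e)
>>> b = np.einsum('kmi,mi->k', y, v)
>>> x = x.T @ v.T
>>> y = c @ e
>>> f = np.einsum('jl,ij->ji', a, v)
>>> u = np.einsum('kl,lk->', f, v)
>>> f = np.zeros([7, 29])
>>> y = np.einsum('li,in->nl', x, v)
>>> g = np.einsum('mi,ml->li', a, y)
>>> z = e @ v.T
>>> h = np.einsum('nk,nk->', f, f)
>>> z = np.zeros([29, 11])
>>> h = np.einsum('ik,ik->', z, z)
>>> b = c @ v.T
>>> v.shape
(7, 3)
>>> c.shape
(3, 3)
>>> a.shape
(3, 13)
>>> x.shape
(7, 7)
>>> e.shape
(3, 3)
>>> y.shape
(3, 7)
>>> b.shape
(3, 7)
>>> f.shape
(7, 29)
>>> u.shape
()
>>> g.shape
(7, 13)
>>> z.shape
(29, 11)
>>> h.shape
()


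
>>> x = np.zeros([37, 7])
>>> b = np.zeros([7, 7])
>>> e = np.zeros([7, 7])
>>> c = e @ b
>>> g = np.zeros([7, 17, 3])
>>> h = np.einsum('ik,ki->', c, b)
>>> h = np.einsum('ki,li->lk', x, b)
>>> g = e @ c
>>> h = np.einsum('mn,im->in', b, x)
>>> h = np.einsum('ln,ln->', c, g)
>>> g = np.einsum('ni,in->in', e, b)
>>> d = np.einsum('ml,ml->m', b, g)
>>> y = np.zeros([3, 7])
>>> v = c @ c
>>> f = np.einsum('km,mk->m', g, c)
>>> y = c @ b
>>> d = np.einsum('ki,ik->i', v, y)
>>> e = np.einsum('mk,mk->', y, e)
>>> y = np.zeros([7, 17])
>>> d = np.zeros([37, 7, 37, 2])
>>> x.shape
(37, 7)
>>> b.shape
(7, 7)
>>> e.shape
()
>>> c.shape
(7, 7)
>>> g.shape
(7, 7)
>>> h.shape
()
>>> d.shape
(37, 7, 37, 2)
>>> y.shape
(7, 17)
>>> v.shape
(7, 7)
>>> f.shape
(7,)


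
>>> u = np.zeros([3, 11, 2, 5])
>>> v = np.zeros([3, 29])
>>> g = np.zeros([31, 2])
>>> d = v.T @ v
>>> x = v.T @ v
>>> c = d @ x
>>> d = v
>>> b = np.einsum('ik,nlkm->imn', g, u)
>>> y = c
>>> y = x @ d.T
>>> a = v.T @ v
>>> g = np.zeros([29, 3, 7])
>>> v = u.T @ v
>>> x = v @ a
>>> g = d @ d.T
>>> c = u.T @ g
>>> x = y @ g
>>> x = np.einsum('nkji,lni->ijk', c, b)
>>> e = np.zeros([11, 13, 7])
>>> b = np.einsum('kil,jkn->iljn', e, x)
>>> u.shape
(3, 11, 2, 5)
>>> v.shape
(5, 2, 11, 29)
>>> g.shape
(3, 3)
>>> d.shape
(3, 29)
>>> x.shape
(3, 11, 2)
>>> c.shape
(5, 2, 11, 3)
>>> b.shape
(13, 7, 3, 2)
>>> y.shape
(29, 3)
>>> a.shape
(29, 29)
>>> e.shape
(11, 13, 7)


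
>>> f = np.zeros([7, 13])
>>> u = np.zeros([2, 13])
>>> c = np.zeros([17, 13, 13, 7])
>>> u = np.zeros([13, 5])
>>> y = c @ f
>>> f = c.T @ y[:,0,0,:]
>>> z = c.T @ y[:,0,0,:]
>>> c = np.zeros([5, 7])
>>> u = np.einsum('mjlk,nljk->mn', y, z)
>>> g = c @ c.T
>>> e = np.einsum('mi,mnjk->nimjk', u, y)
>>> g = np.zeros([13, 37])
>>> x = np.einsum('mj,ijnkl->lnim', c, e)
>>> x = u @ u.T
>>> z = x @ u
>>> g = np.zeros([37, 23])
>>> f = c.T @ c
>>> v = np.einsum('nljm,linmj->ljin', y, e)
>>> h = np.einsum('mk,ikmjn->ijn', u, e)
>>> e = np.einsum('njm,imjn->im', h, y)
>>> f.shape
(7, 7)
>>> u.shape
(17, 7)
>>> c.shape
(5, 7)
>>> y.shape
(17, 13, 13, 13)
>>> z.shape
(17, 7)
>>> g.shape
(37, 23)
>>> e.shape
(17, 13)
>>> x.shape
(17, 17)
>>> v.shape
(13, 13, 7, 17)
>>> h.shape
(13, 13, 13)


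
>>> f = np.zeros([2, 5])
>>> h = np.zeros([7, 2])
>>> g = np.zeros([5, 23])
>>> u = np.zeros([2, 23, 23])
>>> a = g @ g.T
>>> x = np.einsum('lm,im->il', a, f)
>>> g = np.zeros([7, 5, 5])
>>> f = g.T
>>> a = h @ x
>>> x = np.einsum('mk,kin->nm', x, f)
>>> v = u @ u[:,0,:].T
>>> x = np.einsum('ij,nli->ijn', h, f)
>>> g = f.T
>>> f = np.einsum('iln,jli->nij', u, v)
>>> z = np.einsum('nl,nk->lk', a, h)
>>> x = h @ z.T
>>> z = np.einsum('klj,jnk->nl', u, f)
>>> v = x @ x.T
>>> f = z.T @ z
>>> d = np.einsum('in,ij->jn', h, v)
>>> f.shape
(23, 23)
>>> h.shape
(7, 2)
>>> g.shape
(7, 5, 5)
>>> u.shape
(2, 23, 23)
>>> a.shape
(7, 5)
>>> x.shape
(7, 5)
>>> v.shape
(7, 7)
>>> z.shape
(2, 23)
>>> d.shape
(7, 2)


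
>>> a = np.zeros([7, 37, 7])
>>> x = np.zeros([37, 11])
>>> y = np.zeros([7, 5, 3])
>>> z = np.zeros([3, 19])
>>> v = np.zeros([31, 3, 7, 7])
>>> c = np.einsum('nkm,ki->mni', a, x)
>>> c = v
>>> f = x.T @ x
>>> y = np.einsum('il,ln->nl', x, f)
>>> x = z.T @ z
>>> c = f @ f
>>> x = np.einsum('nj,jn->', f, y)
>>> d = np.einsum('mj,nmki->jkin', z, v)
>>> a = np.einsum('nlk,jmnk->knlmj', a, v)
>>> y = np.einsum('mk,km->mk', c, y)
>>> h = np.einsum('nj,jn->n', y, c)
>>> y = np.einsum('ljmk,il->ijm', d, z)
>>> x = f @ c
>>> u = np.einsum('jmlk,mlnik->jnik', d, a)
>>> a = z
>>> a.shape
(3, 19)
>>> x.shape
(11, 11)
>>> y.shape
(3, 7, 7)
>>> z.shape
(3, 19)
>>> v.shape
(31, 3, 7, 7)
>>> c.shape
(11, 11)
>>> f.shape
(11, 11)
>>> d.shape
(19, 7, 7, 31)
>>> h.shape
(11,)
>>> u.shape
(19, 37, 3, 31)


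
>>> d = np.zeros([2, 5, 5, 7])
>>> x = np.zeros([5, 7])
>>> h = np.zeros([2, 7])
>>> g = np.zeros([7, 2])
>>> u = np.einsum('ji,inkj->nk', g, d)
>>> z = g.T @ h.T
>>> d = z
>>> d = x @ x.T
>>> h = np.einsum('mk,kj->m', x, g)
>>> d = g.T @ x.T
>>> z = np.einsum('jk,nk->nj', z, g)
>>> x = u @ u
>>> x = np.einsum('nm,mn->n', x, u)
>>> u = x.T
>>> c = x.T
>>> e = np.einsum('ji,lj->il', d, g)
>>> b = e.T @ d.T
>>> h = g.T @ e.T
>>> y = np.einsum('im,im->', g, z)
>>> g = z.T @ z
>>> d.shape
(2, 5)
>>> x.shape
(5,)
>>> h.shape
(2, 5)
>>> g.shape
(2, 2)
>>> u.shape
(5,)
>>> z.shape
(7, 2)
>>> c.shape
(5,)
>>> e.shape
(5, 7)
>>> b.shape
(7, 2)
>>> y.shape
()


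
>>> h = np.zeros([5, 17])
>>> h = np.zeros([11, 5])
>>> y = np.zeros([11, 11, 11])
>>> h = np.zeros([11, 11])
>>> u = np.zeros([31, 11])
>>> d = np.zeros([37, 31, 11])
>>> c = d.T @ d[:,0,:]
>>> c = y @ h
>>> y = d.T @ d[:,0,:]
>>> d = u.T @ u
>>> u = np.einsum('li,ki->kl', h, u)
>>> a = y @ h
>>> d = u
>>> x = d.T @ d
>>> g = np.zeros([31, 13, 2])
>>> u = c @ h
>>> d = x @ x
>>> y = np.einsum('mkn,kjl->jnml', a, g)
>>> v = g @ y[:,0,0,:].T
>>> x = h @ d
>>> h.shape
(11, 11)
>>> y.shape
(13, 11, 11, 2)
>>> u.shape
(11, 11, 11)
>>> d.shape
(11, 11)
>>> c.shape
(11, 11, 11)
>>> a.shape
(11, 31, 11)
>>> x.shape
(11, 11)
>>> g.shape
(31, 13, 2)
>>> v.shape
(31, 13, 13)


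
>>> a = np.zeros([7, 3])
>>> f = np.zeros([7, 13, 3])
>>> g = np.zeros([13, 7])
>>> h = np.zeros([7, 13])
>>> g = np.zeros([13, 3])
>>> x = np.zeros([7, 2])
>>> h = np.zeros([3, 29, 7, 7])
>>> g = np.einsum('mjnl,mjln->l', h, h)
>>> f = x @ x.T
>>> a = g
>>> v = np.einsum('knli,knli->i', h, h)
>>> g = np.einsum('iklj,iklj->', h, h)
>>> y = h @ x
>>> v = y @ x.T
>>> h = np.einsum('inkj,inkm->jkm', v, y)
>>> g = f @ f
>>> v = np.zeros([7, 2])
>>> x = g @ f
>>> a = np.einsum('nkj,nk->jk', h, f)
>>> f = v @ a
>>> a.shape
(2, 7)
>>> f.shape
(7, 7)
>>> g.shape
(7, 7)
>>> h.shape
(7, 7, 2)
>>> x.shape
(7, 7)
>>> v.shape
(7, 2)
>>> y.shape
(3, 29, 7, 2)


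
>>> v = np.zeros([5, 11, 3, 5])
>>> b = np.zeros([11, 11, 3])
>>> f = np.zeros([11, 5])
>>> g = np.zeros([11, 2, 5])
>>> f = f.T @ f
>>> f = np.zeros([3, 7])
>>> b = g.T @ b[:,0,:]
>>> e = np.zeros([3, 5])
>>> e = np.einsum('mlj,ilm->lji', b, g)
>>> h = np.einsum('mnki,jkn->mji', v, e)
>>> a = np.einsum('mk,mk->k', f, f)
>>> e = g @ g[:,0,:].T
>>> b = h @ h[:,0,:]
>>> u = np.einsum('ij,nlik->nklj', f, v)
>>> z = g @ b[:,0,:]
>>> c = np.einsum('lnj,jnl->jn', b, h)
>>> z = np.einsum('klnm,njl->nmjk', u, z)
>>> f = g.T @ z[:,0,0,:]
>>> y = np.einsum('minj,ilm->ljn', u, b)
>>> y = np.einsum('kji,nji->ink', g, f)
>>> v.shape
(5, 11, 3, 5)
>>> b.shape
(5, 2, 5)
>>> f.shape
(5, 2, 5)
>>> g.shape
(11, 2, 5)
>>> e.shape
(11, 2, 11)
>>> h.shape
(5, 2, 5)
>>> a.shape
(7,)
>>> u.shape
(5, 5, 11, 7)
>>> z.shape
(11, 7, 2, 5)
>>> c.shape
(5, 2)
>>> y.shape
(5, 5, 11)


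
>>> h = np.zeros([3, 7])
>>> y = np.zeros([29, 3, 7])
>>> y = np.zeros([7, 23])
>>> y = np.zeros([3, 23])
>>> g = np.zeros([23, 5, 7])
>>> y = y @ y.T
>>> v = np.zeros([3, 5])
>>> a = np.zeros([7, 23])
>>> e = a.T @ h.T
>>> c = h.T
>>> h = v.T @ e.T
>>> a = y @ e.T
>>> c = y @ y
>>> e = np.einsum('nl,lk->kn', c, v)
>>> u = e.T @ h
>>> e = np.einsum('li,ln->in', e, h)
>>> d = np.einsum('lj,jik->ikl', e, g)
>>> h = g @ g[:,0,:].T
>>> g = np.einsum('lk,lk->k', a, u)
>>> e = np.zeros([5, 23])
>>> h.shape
(23, 5, 23)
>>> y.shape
(3, 3)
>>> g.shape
(23,)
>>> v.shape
(3, 5)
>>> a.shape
(3, 23)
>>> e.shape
(5, 23)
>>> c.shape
(3, 3)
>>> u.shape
(3, 23)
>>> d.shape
(5, 7, 3)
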